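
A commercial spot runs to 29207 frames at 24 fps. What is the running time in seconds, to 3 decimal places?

1216.958 seconds

Running time = 29207 × 1/24 = 29207/24 s ≈ 1216.958 s.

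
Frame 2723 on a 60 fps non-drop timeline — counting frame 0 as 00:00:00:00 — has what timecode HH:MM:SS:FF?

00:00:45:23

2723 ÷ 60 = 45 full seconds, remainder 23 frames.
45 s = 0 h 0 min 45 s.
Timecode: 00:00:45:23.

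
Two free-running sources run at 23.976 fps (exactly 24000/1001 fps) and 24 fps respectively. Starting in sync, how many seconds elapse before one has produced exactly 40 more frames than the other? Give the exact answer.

The gap grows by |24 − 24000/1001| = 24/1001 frames per second.
Time for a 40-frame gap: 40 ÷ (24/1001) = 5005/3 s.

5005/3 seconds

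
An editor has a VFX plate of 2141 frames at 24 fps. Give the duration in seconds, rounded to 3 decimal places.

89.208 seconds

Running time = 2141 × 1/24 = 2141/24 s ≈ 89.208 s.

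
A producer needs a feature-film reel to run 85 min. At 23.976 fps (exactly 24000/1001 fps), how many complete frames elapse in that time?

85 min = 5100 s.
Frames = 5100 × 24000/1001 = 122400000/1001 ≈ 122277.7223.
Complete frames: 122277.

122277 frames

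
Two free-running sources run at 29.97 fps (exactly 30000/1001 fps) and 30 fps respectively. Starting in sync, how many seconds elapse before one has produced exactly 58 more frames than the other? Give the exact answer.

The gap grows by |30 − 30000/1001| = 30/1001 frames per second.
Time for a 58-frame gap: 58 ÷ (30/1001) = 29029/15 s.

29029/15 seconds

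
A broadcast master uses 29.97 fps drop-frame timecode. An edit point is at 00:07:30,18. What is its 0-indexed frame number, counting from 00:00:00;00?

13504

Complete 10-minute blocks: 0, each 17982 frames → 0.
Remaining 7 whole minutes in the current block: 1800 + 6 × 1798 = 12588 frames.
Within the current minute: 30 × 30 + 18 − 2 = 916 (labels ;00/;01 skipped at this minute). Total = 0 + 12588 + 916 = 13504.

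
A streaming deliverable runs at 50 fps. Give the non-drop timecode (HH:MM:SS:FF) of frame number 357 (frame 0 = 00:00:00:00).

00:00:07:07

357 ÷ 50 = 7 full seconds, remainder 7 frames.
7 s = 0 h 0 min 7 s.
Timecode: 00:00:07:07.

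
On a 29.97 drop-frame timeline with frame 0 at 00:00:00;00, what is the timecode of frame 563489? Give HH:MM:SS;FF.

Each 10-minute DF block holds 10 × 60 × 30 − 9 × 2 = 17982 frames. 563489 ÷ 17982 → 31 full blocks, remainder 6047.
Within the partial block the first minute is 1800 frames and each further minute 1798, so 3 further minute boundaries passed. Total skipped labels = 18 × 31 + 2 × 3 = 564.
Non-drop label index = 563489 + 564 = 564053; at 30 labels/s that is 05:13:21:23, i.e. DF 05:13:21;23.

05:13:21;23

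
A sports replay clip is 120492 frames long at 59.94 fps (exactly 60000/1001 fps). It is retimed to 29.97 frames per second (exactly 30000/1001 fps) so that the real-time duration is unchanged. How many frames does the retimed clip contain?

60246 frames

Target frames = source frames × (target rate / source rate) = 120492 × (30000/1001)/(60000/1001) = 120492 × 1/2 = 60246.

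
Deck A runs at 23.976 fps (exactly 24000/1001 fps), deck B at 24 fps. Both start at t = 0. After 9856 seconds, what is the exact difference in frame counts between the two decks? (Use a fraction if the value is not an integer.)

3072/13 frames

A emits 24000/1001 × 9856 = 3072000/13 frames; B emits 24 × 9856 = 236544.
Difference = 3072/13 frames (≈ 236.3077); B is ahead of A.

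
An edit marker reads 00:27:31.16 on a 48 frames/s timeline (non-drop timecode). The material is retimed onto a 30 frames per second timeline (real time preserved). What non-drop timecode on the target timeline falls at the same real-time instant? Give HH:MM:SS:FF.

00:27:31:10

Source frame index: (0×3600 + 27×60 + 31) × 48 + 16 = 79264.
Real time: 79264 / (48) = 4954/3 s.
Target frame: (4954/3) × (30) = 49540.
At 30 labels/s: frame 49540 → 00:27:31:10.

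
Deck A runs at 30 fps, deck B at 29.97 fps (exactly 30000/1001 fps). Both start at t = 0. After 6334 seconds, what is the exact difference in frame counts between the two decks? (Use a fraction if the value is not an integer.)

190020/1001 frames

A emits 30 × 6334 = 190020 frames; B emits 30000/1001 × 6334 = 190020000/1001.
Difference = 190020/1001 frames (≈ 189.8302); B is behind A.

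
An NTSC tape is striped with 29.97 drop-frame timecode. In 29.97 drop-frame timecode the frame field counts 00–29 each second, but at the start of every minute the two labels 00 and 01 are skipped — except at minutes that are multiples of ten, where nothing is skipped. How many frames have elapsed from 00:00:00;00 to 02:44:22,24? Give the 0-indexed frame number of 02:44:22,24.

295588

As if non-drop at 30 labels/s: (2 × 3600 + 44 × 60 + 22) × 30 + 24 = 295884.
Minute boundaries passed: 164; those not divisible by 10: 164 − 16 = 148; dropped labels = 2 × 148 = 296.
Actual frame index = 295884 − 296 = 295588.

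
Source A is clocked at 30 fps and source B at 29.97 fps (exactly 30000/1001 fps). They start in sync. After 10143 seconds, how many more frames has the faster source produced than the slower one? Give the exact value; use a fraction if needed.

A emits 30 × 10143 = 304290 frames; B emits 30000/1001 × 10143 = 43470000/143.
Difference = 43470/143 frames (≈ 303.9860); B is behind A.

43470/143 frames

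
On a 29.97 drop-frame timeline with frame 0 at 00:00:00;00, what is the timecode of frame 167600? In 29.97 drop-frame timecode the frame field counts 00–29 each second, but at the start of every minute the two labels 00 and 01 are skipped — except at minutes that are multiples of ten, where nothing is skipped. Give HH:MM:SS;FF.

Ten DF minutes hold 17982 frames, so frame 167600 lies in block 9 (frames 161838–179819) with 5762 frames into that block.
The block's first minute is 1800 frames and the rest 1798 each; 5762 frames reaches minute 3, so 9 × 18 + 3 × 2 = 168 labels have been skipped so far.
Adding those back, label number 167600 + 168 = 167768 at 30 labels/s is 5592 s + 8 f = 1 h 33 min 12 s frame 8, i.e. 01:33:12;08.

01:33:12;08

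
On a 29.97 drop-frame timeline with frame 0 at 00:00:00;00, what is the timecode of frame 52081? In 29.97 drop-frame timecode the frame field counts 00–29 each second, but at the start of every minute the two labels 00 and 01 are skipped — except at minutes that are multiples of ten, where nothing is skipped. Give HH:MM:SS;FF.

Each 10-minute DF block holds 10 × 60 × 30 − 9 × 2 = 17982 frames. 52081 ÷ 17982 → 2 full blocks, remainder 16117.
Within the partial block the first minute is 1800 frames and each further minute 1798, so 8 further minute boundaries passed. Total skipped labels = 18 × 2 + 2 × 8 = 52.
Non-drop label index = 52081 + 52 = 52133; at 30 labels/s that is 00:28:57:23, i.e. DF 00:28:57;23.

00:28:57;23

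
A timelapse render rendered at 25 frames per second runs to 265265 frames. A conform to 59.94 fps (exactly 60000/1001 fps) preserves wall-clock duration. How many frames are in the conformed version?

636000 frames

Target frames = source frames × (target rate / source rate) = 265265 × (60000/1001)/(25) = 265265 × 2400/1001 = 636000.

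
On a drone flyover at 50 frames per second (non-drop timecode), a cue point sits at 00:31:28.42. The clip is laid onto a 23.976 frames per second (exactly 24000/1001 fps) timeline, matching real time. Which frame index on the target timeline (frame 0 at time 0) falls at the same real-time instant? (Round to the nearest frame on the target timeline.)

Source frame index: (0×3600 + 31×60 + 28) × 50 + 42 = 94442.
Real time: 94442 / (50) = 47221/25 s.
Target frame: (47221/25) × (24000/1001) = 45332160/1001 ≈ 45286.873 → 45287.

frame 45287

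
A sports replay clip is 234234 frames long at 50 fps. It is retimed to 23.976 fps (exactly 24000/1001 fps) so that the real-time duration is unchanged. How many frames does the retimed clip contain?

Target frames = source frames × (target rate / source rate) = 234234 × (24000/1001)/(50) = 234234 × 480/1001 = 112320.

112320 frames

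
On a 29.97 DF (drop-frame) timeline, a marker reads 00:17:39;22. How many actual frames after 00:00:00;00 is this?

31760

As if non-drop at 30 labels/s: (0 × 3600 + 17 × 60 + 39) × 30 + 22 = 31792.
Minute boundaries passed: 17; those not divisible by 10: 17 − 1 = 16; dropped labels = 2 × 16 = 32.
Actual frame index = 31792 − 32 = 31760.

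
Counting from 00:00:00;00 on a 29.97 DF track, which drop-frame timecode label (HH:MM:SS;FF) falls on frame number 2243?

Ten DF minutes hold 17982 frames, so frame 2243 lies in block 0 (frames 0–17981) with 2243 frames into that block.
The block's first minute is 1800 frames and the rest 1798 each; 2243 frames reaches minute 1, so 0 × 18 + 1 × 2 = 2 labels have been skipped so far.
Adding those back, label number 2243 + 2 = 2245 at 30 labels/s is 74 s + 25 f = 0 h 1 min 14 s frame 25, i.e. 00:01:14;25.

00:01:14;25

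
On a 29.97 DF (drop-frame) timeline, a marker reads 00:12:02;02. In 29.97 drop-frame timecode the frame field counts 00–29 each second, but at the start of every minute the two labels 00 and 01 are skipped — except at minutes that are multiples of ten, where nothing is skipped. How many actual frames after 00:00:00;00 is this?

As if non-drop at 30 labels/s: (0 × 3600 + 12 × 60 + 2) × 30 + 2 = 21662.
Minute boundaries passed: 12; those not divisible by 10: 12 − 1 = 11; dropped labels = 2 × 11 = 22.
Actual frame index = 21662 − 22 = 21640.

21640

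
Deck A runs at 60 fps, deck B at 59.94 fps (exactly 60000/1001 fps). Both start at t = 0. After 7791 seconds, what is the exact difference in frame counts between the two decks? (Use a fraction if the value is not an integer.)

66780/143 frames

A emits 60 × 7791 = 467460 frames; B emits 60000/1001 × 7791 = 66780000/143.
Difference = 66780/143 frames (≈ 466.9930); B is behind A.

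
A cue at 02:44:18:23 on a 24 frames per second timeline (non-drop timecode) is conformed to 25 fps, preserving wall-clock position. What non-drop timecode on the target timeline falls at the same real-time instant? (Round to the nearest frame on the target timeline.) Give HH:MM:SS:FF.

02:44:18:24

Source frame index: (2×3600 + 44×60 + 18) × 24 + 23 = 236615.
Real time: 236615 / (24) = 236615/24 s.
Target frame: (236615/24) × (25) = 5915375/24 ≈ 246473.958 → 246474.
At 25 labels/s: frame 246474 → 02:44:18:24.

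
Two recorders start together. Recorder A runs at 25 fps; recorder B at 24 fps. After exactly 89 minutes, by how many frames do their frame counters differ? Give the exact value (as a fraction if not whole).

89 min = 5340 s.
A emits 25 × 5340 = 133500 frames; B emits 24 × 5340 = 128160.
Difference = 5340 frames; B is behind A.

5340 frames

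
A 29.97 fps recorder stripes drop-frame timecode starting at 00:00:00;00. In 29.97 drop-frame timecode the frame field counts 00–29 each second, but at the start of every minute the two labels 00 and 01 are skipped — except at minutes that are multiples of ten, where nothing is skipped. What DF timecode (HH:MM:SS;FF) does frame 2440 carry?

00:01:21;12

Each 10-minute DF block holds 10 × 60 × 30 − 9 × 2 = 17982 frames. 2440 ÷ 17982 → 0 full blocks, remainder 2440.
Within the partial block the first minute is 1800 frames and each further minute 1798, so 1 further minute boundary passed. Total skipped labels = 18 × 0 + 2 × 1 = 2.
Non-drop label index = 2440 + 2 = 2442; at 30 labels/s that is 00:01:21:12, i.e. DF 00:01:21;12.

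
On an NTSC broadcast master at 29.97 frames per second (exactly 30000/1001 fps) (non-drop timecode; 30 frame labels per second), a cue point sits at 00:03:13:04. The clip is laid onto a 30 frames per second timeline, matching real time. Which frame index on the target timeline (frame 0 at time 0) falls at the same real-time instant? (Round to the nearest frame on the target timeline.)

Source frame index: (0×3600 + 3×60 + 13) × 30 + 4 = 5794.
Real time: 5794 / (30000/1001) = 2899897/15000 s.
Target frame: (2899897/15000) × (30) = 2899897/500 ≈ 5799.794 → 5800.

frame 5800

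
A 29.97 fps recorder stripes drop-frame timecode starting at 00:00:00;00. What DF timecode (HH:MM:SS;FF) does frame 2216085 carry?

Each 10-minute DF block holds 10 × 60 × 30 − 9 × 2 = 17982 frames. 2216085 ÷ 17982 → 123 full blocks, remainder 4299.
Within the partial block the first minute is 1800 frames and each further minute 1798, so 2 further minute boundaries passed. Total skipped labels = 18 × 123 + 2 × 2 = 2218.
Non-drop label index = 2216085 + 2218 = 2218303; at 30 labels/s that is 20:32:23:13, i.e. DF 20:32:23;13.

20:32:23;13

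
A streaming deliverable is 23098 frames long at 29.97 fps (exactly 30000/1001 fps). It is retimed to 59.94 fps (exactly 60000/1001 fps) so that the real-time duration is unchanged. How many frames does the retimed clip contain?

46196 frames

Target frames = source frames × (target rate / source rate) = 23098 × (60000/1001)/(30000/1001) = 23098 × 2 = 46196.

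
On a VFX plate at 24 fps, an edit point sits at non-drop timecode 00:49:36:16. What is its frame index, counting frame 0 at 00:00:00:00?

frame 71440

Total seconds to the label: (0 × 3600 + 49 × 60 + 36) = 2976.
Frame index = 2976 × 24 + 16 = 71440.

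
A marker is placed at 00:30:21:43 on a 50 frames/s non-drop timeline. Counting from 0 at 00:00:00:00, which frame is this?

91093

Total seconds to the label: (0 × 3600 + 30 × 60 + 21) = 1821.
Frame index = 1821 × 50 + 43 = 91093.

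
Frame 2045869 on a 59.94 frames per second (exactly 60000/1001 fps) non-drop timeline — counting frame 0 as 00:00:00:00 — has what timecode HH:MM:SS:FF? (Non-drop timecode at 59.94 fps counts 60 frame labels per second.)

2045869 ÷ 60 = 34097 full seconds, remainder 49 frames.
34097 s = 9 h 28 min 17 s.
Timecode: 09:28:17:49.

09:28:17:49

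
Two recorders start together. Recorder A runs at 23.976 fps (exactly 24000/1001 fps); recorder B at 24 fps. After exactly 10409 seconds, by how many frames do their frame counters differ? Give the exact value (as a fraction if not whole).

A emits 24000/1001 × 10409 = 35688000/143 frames; B emits 24 × 10409 = 249816.
Difference = 35688/143 frames (≈ 249.5664); B is ahead of A.

35688/143 frames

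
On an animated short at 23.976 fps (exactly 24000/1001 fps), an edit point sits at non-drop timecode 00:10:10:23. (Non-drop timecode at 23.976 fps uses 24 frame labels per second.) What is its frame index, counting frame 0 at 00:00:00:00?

Total seconds to the label: (0 × 3600 + 10 × 60 + 10) = 610.
Frame index = 610 × 24 + 23 = 14663.

14663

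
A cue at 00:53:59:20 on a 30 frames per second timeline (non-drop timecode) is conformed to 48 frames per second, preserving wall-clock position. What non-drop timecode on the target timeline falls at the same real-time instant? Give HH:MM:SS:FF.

00:53:59:32

Source frame index: (0×3600 + 53×60 + 59) × 30 + 20 = 97190.
Real time: 97190 / (30) = 9719/3 s.
Target frame: (9719/3) × (48) = 155504.
At 48 labels/s: frame 155504 → 00:53:59:32.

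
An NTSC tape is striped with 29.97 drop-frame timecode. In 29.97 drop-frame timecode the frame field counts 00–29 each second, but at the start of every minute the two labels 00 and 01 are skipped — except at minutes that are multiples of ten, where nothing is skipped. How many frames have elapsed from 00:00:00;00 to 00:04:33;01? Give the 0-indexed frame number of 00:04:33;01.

Complete 10-minute blocks: 0, each 17982 frames → 0.
Remaining 4 whole minutes in the current block: 1800 + 3 × 1798 = 7194 frames.
Within the current minute: 33 × 30 + 1 − 2 = 989 (labels ;00/;01 skipped at this minute). Total = 0 + 7194 + 989 = 8183.

8183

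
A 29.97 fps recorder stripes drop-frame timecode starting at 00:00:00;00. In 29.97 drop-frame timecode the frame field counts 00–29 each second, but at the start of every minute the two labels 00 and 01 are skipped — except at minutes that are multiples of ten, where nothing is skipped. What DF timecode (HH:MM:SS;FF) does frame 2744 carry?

00:01:31;16

Each 10-minute DF block holds 10 × 60 × 30 − 9 × 2 = 17982 frames. 2744 ÷ 17982 → 0 full blocks, remainder 2744.
Within the partial block the first minute is 1800 frames and each further minute 1798, so 1 further minute boundary passed. Total skipped labels = 18 × 0 + 2 × 1 = 2.
Non-drop label index = 2744 + 2 = 2746; at 30 labels/s that is 00:01:31:16, i.e. DF 00:01:31;16.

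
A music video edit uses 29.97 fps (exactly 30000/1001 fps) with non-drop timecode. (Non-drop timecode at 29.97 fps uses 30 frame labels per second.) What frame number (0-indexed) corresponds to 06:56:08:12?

749052

Total seconds to the label: (6 × 3600 + 56 × 60 + 8) = 24968.
Frame index = 24968 × 30 + 12 = 749052.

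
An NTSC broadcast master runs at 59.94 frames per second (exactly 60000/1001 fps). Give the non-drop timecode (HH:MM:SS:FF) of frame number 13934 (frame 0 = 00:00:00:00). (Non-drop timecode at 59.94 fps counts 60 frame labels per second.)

13934 ÷ 60 = 232 full seconds, remainder 14 frames.
232 s = 0 h 3 min 52 s.
Timecode: 00:03:52:14.

00:03:52:14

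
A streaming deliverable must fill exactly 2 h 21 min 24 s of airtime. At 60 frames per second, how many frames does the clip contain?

2 h 21 min 24 s = 8484 s.
Frames = 8484 × 60 = 509040.

509040 frames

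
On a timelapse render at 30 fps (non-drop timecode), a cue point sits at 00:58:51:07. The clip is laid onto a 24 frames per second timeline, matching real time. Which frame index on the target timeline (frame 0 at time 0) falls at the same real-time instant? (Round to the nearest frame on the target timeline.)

frame 84750

Source frame index: (0×3600 + 58×60 + 51) × 30 + 7 = 105937.
Real time: 105937 / (30) = 105937/30 s.
Target frame: (105937/30) × (24) = 423748/5 ≈ 84749.600 → 84750.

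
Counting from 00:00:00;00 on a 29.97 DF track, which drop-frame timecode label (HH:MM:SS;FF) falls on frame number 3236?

Each 10-minute DF block holds 10 × 60 × 30 − 9 × 2 = 17982 frames. 3236 ÷ 17982 → 0 full blocks, remainder 3236.
Within the partial block the first minute is 1800 frames and each further minute 1798, so 1 further minute boundary passed. Total skipped labels = 18 × 0 + 2 × 1 = 2.
Non-drop label index = 3236 + 2 = 3238; at 30 labels/s that is 00:01:47:28, i.e. DF 00:01:47;28.

00:01:47;28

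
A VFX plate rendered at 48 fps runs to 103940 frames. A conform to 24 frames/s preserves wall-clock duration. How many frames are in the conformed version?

Frames at target rate = 103940 × (24) / (48) = 51970.

51970 frames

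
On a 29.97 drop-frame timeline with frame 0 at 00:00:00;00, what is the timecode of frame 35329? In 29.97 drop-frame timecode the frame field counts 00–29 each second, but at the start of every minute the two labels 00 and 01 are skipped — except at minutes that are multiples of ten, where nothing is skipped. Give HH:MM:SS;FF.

Ten DF minutes hold 17982 frames, so frame 35329 lies in block 1 (frames 17982–35963) with 17347 frames into that block.
The block's first minute is 1800 frames and the rest 1798 each; 17347 frames reaches minute 9, so 1 × 18 + 9 × 2 = 36 labels have been skipped so far.
Adding those back, label number 35329 + 36 = 35365 at 30 labels/s is 1178 s + 25 f = 0 h 19 min 38 s frame 25, i.e. 00:19:38;25.

00:19:38;25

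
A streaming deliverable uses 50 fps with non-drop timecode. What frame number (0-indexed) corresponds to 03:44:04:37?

672237

Total seconds to the label: (3 × 3600 + 44 × 60 + 4) = 13444.
Frame index = 13444 × 50 + 37 = 672237.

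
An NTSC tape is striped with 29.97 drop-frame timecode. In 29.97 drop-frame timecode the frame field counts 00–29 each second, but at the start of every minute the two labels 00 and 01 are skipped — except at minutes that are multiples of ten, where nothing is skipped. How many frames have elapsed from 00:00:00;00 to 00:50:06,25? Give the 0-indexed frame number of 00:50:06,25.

90115

As if non-drop at 30 labels/s: (0 × 3600 + 50 × 60 + 6) × 30 + 25 = 90205.
Minute boundaries passed: 50; those not divisible by 10: 50 − 5 = 45; dropped labels = 2 × 45 = 90.
Actual frame index = 90205 − 90 = 90115.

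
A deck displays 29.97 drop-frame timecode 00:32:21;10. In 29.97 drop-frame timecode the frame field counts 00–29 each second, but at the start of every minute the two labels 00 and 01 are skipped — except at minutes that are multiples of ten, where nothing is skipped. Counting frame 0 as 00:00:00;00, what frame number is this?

58182

Complete 10-minute blocks: 3, each 17982 frames → 53946.
Remaining 2 whole minutes in the current block: 1800 + 1 × 1798 = 3598 frames.
Within the current minute: 21 × 30 + 10 − 2 = 638 (labels ;00/;01 skipped at this minute). Total = 53946 + 3598 + 638 = 58182.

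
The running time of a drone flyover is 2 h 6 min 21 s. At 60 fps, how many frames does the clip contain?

454860 frames

2 h 6 min 21 s = 7581 s.
Frames = 7581 × 60 = 454860.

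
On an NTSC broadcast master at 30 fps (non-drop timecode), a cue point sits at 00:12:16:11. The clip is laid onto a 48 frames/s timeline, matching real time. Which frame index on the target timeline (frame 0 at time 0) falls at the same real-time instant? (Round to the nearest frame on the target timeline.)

frame 35346

Source frame index: (0×3600 + 12×60 + 16) × 30 + 11 = 22091.
Real time: 22091 / (30) = 22091/30 s.
Target frame: (22091/30) × (48) = 176728/5 ≈ 35345.600 → 35346.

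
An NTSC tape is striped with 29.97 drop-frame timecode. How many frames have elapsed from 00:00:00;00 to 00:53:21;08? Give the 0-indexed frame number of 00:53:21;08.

Complete 10-minute blocks: 5, each 17982 frames → 89910.
Remaining 3 whole minutes in the current block: 1800 + 2 × 1798 = 5396 frames.
Within the current minute: 21 × 30 + 8 − 2 = 636 (labels ;00/;01 skipped at this minute). Total = 89910 + 5396 + 636 = 95942.

95942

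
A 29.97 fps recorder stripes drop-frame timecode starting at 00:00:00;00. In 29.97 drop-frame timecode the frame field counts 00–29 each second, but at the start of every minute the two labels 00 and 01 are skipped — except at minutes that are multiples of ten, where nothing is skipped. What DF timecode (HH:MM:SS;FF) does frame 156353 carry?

Ten DF minutes hold 17982 frames, so frame 156353 lies in block 8 (frames 143856–161837) with 12497 frames into that block.
The block's first minute is 1800 frames and the rest 1798 each; 12497 frames reaches minute 6, so 8 × 18 + 6 × 2 = 156 labels have been skipped so far.
Adding those back, label number 156353 + 156 = 156509 at 30 labels/s is 5216 s + 29 f = 1 h 26 min 56 s frame 29, i.e. 01:26:56;29.

01:26:56;29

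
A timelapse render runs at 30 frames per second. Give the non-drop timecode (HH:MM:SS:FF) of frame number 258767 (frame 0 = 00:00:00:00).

258767 ÷ 30 = 8625 full seconds, remainder 17 frames.
8625 s = 2 h 23 min 45 s.
Timecode: 02:23:45:17.

02:23:45:17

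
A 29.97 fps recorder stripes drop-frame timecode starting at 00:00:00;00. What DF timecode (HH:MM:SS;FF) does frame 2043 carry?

Ten DF minutes hold 17982 frames, so frame 2043 lies in block 0 (frames 0–17981) with 2043 frames into that block.
The block's first minute is 1800 frames and the rest 1798 each; 2043 frames reaches minute 1, so 0 × 18 + 1 × 2 = 2 labels have been skipped so far.
Adding those back, label number 2043 + 2 = 2045 at 30 labels/s is 68 s + 5 f = 0 h 1 min 8 s frame 5, i.e. 00:01:08;05.

00:01:08;05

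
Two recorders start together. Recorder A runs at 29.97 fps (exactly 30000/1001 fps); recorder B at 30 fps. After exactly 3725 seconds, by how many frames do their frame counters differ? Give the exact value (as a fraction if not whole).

111750/1001 frames

A emits 30000/1001 × 3725 = 111750000/1001 frames; B emits 30 × 3725 = 111750.
Difference = 111750/1001 frames (≈ 111.6384); B is ahead of A.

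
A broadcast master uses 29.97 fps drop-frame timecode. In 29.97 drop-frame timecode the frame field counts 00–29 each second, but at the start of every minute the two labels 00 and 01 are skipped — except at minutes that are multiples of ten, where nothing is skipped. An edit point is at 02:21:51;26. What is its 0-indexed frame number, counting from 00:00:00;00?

255102

As if non-drop at 30 labels/s: (2 × 3600 + 21 × 60 + 51) × 30 + 26 = 255356.
Minute boundaries passed: 141; those not divisible by 10: 141 − 14 = 127; dropped labels = 2 × 127 = 254.
Actual frame index = 255356 − 254 = 255102.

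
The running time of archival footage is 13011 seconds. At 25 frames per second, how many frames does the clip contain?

325275 frames

Frames = 13011 × 25 = 325275.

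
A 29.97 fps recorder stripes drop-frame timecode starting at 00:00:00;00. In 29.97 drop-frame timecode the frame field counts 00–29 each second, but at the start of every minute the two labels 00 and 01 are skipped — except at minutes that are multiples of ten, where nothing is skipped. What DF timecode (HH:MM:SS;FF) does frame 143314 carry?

01:19:41;28

Ten DF minutes hold 17982 frames, so frame 143314 lies in block 7 (frames 125874–143855) with 17440 frames into that block.
The block's first minute is 1800 frames and the rest 1798 each; 17440 frames reaches minute 9, so 7 × 18 + 9 × 2 = 144 labels have been skipped so far.
Adding those back, label number 143314 + 144 = 143458 at 30 labels/s is 4781 s + 28 f = 1 h 19 min 41 s frame 28, i.e. 01:19:41;28.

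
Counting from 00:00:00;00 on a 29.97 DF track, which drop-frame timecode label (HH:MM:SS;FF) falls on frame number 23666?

Each 10-minute DF block holds 10 × 60 × 30 − 9 × 2 = 17982 frames. 23666 ÷ 17982 → 1 full block, remainder 5684.
Within the partial block the first minute is 1800 frames and each further minute 1798, so 3 further minute boundaries passed. Total skipped labels = 18 × 1 + 2 × 3 = 24.
Non-drop label index = 23666 + 24 = 23690; at 30 labels/s that is 00:13:09:20, i.e. DF 00:13:09;20.

00:13:09;20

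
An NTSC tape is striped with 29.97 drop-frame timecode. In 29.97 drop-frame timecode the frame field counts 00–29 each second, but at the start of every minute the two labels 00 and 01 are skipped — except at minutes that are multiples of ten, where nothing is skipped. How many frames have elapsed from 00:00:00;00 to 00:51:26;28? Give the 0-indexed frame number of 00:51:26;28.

92516

As if non-drop at 30 labels/s: (0 × 3600 + 51 × 60 + 26) × 30 + 28 = 92608.
Minute boundaries passed: 51; those not divisible by 10: 51 − 5 = 46; dropped labels = 2 × 46 = 92.
Actual frame index = 92608 − 92 = 92516.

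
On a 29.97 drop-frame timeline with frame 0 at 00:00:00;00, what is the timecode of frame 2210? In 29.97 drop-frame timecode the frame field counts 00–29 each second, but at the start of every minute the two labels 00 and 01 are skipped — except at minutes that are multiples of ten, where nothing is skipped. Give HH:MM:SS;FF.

Each 10-minute DF block holds 10 × 60 × 30 − 9 × 2 = 17982 frames. 2210 ÷ 17982 → 0 full blocks, remainder 2210.
Within the partial block the first minute is 1800 frames and each further minute 1798, so 1 further minute boundary passed. Total skipped labels = 18 × 0 + 2 × 1 = 2.
Non-drop label index = 2210 + 2 = 2212; at 30 labels/s that is 00:01:13:22, i.e. DF 00:01:13;22.

00:01:13;22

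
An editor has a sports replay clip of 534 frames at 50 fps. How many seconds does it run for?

10.68 seconds

Running time = 534 / (50) = 10.68 s.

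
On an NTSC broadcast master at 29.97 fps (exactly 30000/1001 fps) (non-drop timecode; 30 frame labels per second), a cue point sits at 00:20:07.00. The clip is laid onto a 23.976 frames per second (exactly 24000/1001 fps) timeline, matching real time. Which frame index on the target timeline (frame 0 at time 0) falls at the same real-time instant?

frame 28968

Source frame index: (0×3600 + 20×60 + 7) × 30 + 0 = 36210.
Real time: 36210 / (30000/1001) = 1208207/1000 s.
Target frame: (1208207/1000) × (24000/1001) = 28968.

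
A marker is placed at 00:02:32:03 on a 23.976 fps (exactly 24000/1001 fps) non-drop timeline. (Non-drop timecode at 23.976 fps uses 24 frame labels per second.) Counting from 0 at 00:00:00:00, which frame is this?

Total seconds to the label: (0 × 3600 + 2 × 60 + 32) = 152.
Frame index = 152 × 24 + 3 = 3651.

frame 3651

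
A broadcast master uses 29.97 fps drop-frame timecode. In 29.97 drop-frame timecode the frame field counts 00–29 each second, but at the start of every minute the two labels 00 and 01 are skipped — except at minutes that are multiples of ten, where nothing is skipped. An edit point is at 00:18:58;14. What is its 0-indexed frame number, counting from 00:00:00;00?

Complete 10-minute blocks: 1, each 17982 frames → 17982.
Remaining 8 whole minutes in the current block: 1800 + 7 × 1798 = 14386 frames.
Within the current minute: 58 × 30 + 14 − 2 = 1752 (labels ;00/;01 skipped at this minute). Total = 17982 + 14386 + 1752 = 34120.

34120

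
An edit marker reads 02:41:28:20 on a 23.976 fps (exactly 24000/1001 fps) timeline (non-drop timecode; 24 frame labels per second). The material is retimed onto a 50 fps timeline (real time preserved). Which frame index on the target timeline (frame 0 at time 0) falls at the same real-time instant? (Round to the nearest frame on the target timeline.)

frame 484926

Source frame index: (2×3600 + 41×60 + 28) × 24 + 20 = 232532.
Real time: 232532 / (24000/1001) = 58191133/6000 s.
Target frame: (58191133/6000) × (50) = 58191133/120 ≈ 484926.108 → 484926.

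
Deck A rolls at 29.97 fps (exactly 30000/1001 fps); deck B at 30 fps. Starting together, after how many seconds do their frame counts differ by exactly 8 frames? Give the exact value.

4004/15 seconds

The gap grows by |30 − 30000/1001| = 30/1001 frames per second.
Time for a 8-frame gap: 8 ÷ (30/1001) = 4004/15 s.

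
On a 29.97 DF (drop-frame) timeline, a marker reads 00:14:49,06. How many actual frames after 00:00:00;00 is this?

26650

As if non-drop at 30 labels/s: (0 × 3600 + 14 × 60 + 49) × 30 + 6 = 26676.
Minute boundaries passed: 14; those not divisible by 10: 14 − 1 = 13; dropped labels = 2 × 13 = 26.
Actual frame index = 26676 − 26 = 26650.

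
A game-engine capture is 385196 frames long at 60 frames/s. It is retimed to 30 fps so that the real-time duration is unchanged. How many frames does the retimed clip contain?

Target frames = source frames × (target rate / source rate) = 385196 × (30)/(60) = 385196 × 1/2 = 192598.

192598 frames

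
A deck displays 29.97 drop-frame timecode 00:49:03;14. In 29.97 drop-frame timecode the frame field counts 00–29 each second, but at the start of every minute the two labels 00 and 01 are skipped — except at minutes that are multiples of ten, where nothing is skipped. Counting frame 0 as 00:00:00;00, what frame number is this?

Complete 10-minute blocks: 4, each 17982 frames → 71928.
Remaining 9 whole minutes in the current block: 1800 + 8 × 1798 = 16184 frames.
Within the current minute: 3 × 30 + 14 − 2 = 102 (labels ;00/;01 skipped at this minute). Total = 71928 + 16184 + 102 = 88214.

88214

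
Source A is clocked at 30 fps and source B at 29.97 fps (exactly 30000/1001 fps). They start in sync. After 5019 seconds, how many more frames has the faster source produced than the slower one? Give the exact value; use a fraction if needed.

21510/143 frames

A emits 30 × 5019 = 150570 frames; B emits 30000/1001 × 5019 = 21510000/143.
Difference = 21510/143 frames (≈ 150.4196); B is behind A.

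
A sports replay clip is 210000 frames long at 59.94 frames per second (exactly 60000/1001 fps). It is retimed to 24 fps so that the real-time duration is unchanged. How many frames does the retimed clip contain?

Target frames = source frames × (target rate / source rate) = 210000 × (24)/(60000/1001) = 210000 × 1001/2500 = 84084.

84084 frames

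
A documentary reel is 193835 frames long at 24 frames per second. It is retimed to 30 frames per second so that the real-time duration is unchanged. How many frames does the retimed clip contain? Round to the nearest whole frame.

242294 frames

Frames at target rate = 193835 × (30) / (24) = 969175/4 ≈ 242293.750.
Nearest whole frame: 242294.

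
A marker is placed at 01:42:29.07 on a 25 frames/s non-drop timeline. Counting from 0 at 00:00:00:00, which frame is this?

frame 153732

Total seconds to the label: (1 × 3600 + 42 × 60 + 29) = 6149.
Frame index = 6149 × 25 + 7 = 153732.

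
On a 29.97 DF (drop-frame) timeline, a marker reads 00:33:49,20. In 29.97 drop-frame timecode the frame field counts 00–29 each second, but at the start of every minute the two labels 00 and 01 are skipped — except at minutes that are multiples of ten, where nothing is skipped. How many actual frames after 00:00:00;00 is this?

60830

Complete 10-minute blocks: 3, each 17982 frames → 53946.
Remaining 3 whole minutes in the current block: 1800 + 2 × 1798 = 5396 frames.
Within the current minute: 49 × 30 + 20 − 2 = 1488 (labels ;00/;01 skipped at this minute). Total = 53946 + 5396 + 1488 = 60830.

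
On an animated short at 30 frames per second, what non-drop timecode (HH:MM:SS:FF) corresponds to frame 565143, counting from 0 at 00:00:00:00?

05:13:58:03

565143 ÷ 30 = 18838 full seconds, remainder 3 frames.
18838 s = 5 h 13 min 58 s.
Timecode: 05:13:58:03.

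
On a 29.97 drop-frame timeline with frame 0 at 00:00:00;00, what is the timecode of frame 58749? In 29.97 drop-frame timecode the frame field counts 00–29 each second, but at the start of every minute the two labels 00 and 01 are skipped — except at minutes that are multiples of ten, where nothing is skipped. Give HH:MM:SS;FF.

Ten DF minutes hold 17982 frames, so frame 58749 lies in block 3 (frames 53946–71927) with 4803 frames into that block.
The block's first minute is 1800 frames and the rest 1798 each; 4803 frames reaches minute 2, so 3 × 18 + 2 × 2 = 58 labels have been skipped so far.
Adding those back, label number 58749 + 58 = 58807 at 30 labels/s is 1960 s + 7 f = 0 h 32 min 40 s frame 7, i.e. 00:32:40;07.

00:32:40;07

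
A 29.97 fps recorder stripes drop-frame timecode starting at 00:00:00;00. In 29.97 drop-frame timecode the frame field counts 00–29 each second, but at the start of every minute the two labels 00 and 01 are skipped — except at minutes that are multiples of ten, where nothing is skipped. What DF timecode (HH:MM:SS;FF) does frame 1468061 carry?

Ten DF minutes hold 17982 frames, so frame 1468061 lies in block 81 (frames 1456542–1474523) with 11519 frames into that block.
The block's first minute is 1800 frames and the rest 1798 each; 11519 frames reaches minute 6, so 81 × 18 + 6 × 2 = 1470 labels have been skipped so far.
Adding those back, label number 1468061 + 1470 = 1469531 at 30 labels/s is 48984 s + 11 f = 13 h 36 min 24 s frame 11, i.e. 13:36:24;11.

13:36:24;11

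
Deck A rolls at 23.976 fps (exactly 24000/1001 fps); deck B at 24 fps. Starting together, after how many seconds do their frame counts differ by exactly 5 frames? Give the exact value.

The gap grows by |24 − 24000/1001| = 24/1001 frames per second.
Time for a 5-frame gap: 5 ÷ (24/1001) = 5005/24 s.

5005/24 seconds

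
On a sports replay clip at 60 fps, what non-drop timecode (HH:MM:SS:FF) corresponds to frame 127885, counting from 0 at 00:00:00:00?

00:35:31:25

127885 ÷ 60 = 2131 full seconds, remainder 25 frames.
2131 s = 0 h 35 min 31 s.
Timecode: 00:35:31:25.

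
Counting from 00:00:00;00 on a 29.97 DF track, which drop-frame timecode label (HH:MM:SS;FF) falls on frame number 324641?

03:00:32;05

Ten DF minutes hold 17982 frames, so frame 324641 lies in block 18 (frames 323676–341657) with 965 frames into that block.
The block's first minute is 1800 frames and the rest 1798 each; 965 frames reaches minute 0, so 18 × 18 + 0 × 2 = 324 labels have been skipped so far.
Adding those back, label number 324641 + 324 = 324965 at 30 labels/s is 10832 s + 5 f = 3 h 0 min 32 s frame 5, i.e. 03:00:32;05.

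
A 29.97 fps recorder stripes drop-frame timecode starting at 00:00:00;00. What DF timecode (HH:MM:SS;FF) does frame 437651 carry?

04:03:22;29

Each 10-minute DF block holds 10 × 60 × 30 − 9 × 2 = 17982 frames. 437651 ÷ 17982 → 24 full blocks, remainder 6083.
Within the partial block the first minute is 1800 frames and each further minute 1798, so 3 further minute boundaries passed. Total skipped labels = 18 × 24 + 2 × 3 = 438.
Non-drop label index = 437651 + 438 = 438089; at 30 labels/s that is 04:03:22:29, i.e. DF 04:03:22;29.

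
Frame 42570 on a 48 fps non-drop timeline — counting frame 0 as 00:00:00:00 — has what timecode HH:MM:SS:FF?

42570 ÷ 48 = 886 full seconds, remainder 42 frames.
886 s = 0 h 14 min 46 s.
Timecode: 00:14:46:42.

00:14:46:42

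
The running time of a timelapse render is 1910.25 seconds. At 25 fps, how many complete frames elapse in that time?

Frames = 1910.25 × 25 = 191025/4 ≈ 47756.2500.
Complete frames: 47756.

47756 frames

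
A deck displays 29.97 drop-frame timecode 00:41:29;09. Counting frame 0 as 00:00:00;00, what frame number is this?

74605

As if non-drop at 30 labels/s: (0 × 3600 + 41 × 60 + 29) × 30 + 9 = 74679.
Minute boundaries passed: 41; those not divisible by 10: 41 − 4 = 37; dropped labels = 2 × 37 = 74.
Actual frame index = 74679 − 74 = 74605.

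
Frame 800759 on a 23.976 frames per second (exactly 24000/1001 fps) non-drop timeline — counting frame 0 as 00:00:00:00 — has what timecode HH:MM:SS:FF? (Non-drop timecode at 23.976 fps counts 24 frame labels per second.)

09:16:04:23

800759 ÷ 24 = 33364 full seconds, remainder 23 frames.
33364 s = 9 h 16 min 4 s.
Timecode: 09:16:04:23.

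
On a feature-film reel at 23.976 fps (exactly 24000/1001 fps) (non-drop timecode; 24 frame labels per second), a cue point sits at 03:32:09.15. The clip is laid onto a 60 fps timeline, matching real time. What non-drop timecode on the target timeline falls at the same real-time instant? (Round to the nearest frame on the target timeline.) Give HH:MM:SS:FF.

Source frame index: (3×3600 + 32×60 + 9) × 24 + 15 = 305511.
Real time: 305511 / (24000/1001) = 101938837/8000 s.
Target frame: (101938837/8000) × (60) = 305816511/400 ≈ 764541.277 → 764541.
At 60 labels/s: frame 764541 → 03:32:22:21.

03:32:22:21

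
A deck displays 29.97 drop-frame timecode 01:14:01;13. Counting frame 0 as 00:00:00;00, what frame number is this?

133109

Complete 10-minute blocks: 7, each 17982 frames → 125874.
Remaining 4 whole minutes in the current block: 1800 + 3 × 1798 = 7194 frames.
Within the current minute: 1 × 30 + 13 − 2 = 41 (labels ;00/;01 skipped at this minute). Total = 125874 + 7194 + 41 = 133109.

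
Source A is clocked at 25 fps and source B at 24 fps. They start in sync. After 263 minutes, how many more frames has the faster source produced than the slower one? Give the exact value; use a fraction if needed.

15780 frames

263 min = 15780 s.
A emits 25 × 15780 = 394500 frames; B emits 24 × 15780 = 378720.
Difference = 15780 frames; B is behind A.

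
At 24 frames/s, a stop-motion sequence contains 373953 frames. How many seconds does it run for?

Running time = 373953 / (24) = 15581.375 s.

15581.375 seconds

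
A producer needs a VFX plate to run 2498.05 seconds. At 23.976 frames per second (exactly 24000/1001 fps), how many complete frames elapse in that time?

59893 frames

Frames = 2498.05 × 24000/1001 = 59953200/1001 ≈ 59893.3067.
Complete frames: 59893.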